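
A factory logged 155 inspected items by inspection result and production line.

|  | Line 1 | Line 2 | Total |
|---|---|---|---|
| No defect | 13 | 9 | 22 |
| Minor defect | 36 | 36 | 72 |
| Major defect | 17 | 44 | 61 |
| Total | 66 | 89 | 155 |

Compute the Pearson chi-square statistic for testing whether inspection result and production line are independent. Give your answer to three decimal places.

Grand total N = 155.
Expected counts (row total × column total / N):
  No defect, Line 1: 22×66/155 = 9.3677
  No defect, Line 2: 22×89/155 = 12.6323
  Minor defect, Line 1: 72×66/155 = 30.6581
  Minor defect, Line 2: 72×89/155 = 41.3419
  Major defect, Line 1: 61×66/155 = 25.9742
  Major defect, Line 2: 61×89/155 = 35.0258
Contributions (O − E)²/E:
  (13 − 9.3677)²/9.3677 = 1.4084
  (9 − 12.6323)²/12.6323 = 1.0444
  (36 − 30.6581)²/30.6581 = 0.9308
  (36 − 41.3419)²/41.3419 = 0.6902
  (17 − 25.9742)²/25.9742 = 3.1006
  (44 − 35.0258)²/35.0258 = 2.2993
χ² = 1.4084 + 1.0444 + 0.9308 + 0.6902 + 3.1006 + 2.2993 = 9.474

9.474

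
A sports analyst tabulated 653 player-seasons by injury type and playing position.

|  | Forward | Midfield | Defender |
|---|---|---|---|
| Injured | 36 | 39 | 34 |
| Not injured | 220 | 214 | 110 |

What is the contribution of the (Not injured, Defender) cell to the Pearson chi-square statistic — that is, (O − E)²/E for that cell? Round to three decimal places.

Row total (Not injured) = 544; column total (Defender) = 144; N = 653.
Expected count E = 544 × 144 / 653 = 119.9632.
Contribution = (O − E)²/E = (110 − 119.9632)² / 119.9632 = 0.827.

0.827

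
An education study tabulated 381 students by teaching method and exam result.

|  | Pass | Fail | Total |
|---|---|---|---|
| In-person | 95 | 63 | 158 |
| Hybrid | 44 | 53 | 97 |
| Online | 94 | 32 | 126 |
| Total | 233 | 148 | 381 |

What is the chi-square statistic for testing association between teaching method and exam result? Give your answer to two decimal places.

Grand total N = 381.
Expected counts (row total × column total / N):
  In-person, Pass: 158×233/381 = 96.625
  In-person, Fail: 158×148/381 = 61.375
  Hybrid, Pass: 97×233/381 = 59.320
  Hybrid, Fail: 97×148/381 = 37.680
  Online, Pass: 126×233/381 = 77.055
  Online, Fail: 126×148/381 = 48.945
Contributions (O − E)²/E:
  (95 − 96.625)²/96.625 = 0.0273
  (63 − 61.375)²/61.375 = 0.0430
  (44 − 59.320)²/59.320 = 3.9565
  (53 − 37.680)²/37.680 = 6.2288
  (94 − 77.055)²/77.055 = 3.7263
  (32 − 48.945)²/48.945 = 5.8664
χ² = 0.0273 + 0.0430 + 3.9565 + 6.2288 + 3.7263 + 5.8664 = 19.85

19.85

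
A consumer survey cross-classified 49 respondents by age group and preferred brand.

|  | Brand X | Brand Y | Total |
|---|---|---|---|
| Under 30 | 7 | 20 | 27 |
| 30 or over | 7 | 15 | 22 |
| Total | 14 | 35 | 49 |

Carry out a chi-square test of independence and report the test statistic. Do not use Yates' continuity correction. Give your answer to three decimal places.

0.206

Grand total N = 49.
Expected counts (row total × column total / N):
  Under 30, Brand X: 27×14/49 = 7.7143
  Under 30, Brand Y: 27×35/49 = 19.2857
  30 or over, Brand X: 22×14/49 = 6.2857
  30 or over, Brand Y: 22×35/49 = 15.7143
Contributions (O − E)²/E:
  (7 − 7.7143)²/7.7143 = 0.0661
  (20 − 19.2857)²/19.2857 = 0.0265
  (7 − 6.2857)²/6.2857 = 0.0812
  (15 − 15.7143)²/15.7143 = 0.0325
χ² = 0.0661 + 0.0265 + 0.0812 + 0.0325 = 0.206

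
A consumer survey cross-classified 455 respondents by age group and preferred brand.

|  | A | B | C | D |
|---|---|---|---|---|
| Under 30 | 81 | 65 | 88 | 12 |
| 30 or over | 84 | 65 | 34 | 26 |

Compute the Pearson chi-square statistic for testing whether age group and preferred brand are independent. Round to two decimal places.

26.28

Row totals: 246, 209. Column totals: 165, 130, 122, 38. Grand total N = 455.
Expected counts (row total × column total / N):
  Under 30, A: 246×165/455 = 89.209
  Under 30, B: 246×130/455 = 70.286
  Under 30, C: 246×122/455 = 65.960
  Under 30, D: 246×38/455 = 20.545
  30 or over, A: 209×165/455 = 75.791
  30 or over, B: 209×130/455 = 59.714
  30 or over, C: 209×122/455 = 56.040
  30 or over, D: 209×38/455 = 17.455
Contributions (O − E)²/E:
  (81 − 89.209)²/89.209 = 0.7554
  (65 − 70.286)²/70.286 = 0.3975
  (88 − 65.960)²/65.960 = 7.3645
  (12 − 20.545)²/20.545 = 3.5540
  (84 − 75.791)²/75.791 = 0.8891
  (65 − 59.714)²/59.714 = 0.4679
  (34 − 56.040)²/56.040 = 8.6681
  (26 − 17.455)²/17.455 = 4.1832
χ² = 0.7554 + 0.3975 + 7.3645 + 3.5540 + 0.8891 + 0.4679 + 8.6681 + 4.1832 = 26.28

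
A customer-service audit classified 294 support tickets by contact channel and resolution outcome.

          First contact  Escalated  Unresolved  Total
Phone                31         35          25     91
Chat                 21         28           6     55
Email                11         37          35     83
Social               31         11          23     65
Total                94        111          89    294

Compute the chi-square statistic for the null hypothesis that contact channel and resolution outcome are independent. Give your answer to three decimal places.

37.425

Grand total N = 294.
Expected counts (row total × column total / N):
  Phone, First contact: 91×94/294 = 29.0952
  Phone, Escalated: 91×111/294 = 34.3571
  Phone, Unresolved: 91×89/294 = 27.5476
  Chat, First contact: 55×94/294 = 17.5850
  Chat, Escalated: 55×111/294 = 20.7653
  Chat, Unresolved: 55×89/294 = 16.6497
  Email, First contact: 83×94/294 = 26.5374
  Email, Escalated: 83×111/294 = 31.3367
  Email, Unresolved: 83×89/294 = 25.1259
  Social, First contact: 65×94/294 = 20.7823
  Social, Escalated: 65×111/294 = 24.5408
  Social, Unresolved: 65×89/294 = 19.6769
Contributions (O − E)²/E:
  (31 − 29.0952)²/29.0952 = 0.1247
  (35 − 34.3571)²/34.3571 = 0.0120
  (25 − 27.5476)²/27.5476 = 0.2356
  (21 − 17.5850)²/17.5850 = 0.6632
  (28 − 20.7653)²/20.7653 = 2.5206
  (6 − 16.6497)²/16.6497 = 6.8119
  (11 − 26.5374)²/26.5374 = 9.0970
  (37 − 31.3367)²/31.3367 = 1.0235
  (35 − 25.1259)²/25.1259 = 3.8804
  (31 − 20.7823)²/20.7823 = 5.0236
  (11 − 24.5408)²/24.5408 = 7.4714
  (23 − 19.6769)²/19.6769 = 0.5612
χ² = 0.1247 + 0.0120 + 0.2356 + 0.6632 + 2.5206 + 6.8119 + 9.0970 + 1.0235 + 3.8804 + 5.0236 + 7.4714 + 0.5612 = 37.425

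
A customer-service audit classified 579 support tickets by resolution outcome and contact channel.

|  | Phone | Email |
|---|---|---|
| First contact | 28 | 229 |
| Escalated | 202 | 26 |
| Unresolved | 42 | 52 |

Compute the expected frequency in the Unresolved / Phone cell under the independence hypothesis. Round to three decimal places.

44.159

Row total (Unresolved) = 94; column total (Phone) = 272; grand total N = 579.
Expected count = (row total × column total) / N = 94 × 272 / 579 = 44.159.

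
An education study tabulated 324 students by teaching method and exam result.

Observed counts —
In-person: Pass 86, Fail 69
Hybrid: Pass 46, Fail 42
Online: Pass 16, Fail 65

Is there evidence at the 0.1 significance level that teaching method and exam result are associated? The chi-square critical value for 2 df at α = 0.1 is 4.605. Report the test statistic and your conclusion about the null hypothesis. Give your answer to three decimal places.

29.489; reject H₀

Row totals: 155, 88, 81. Column totals: 148, 176. Grand total N = 324.
Expected counts (row total × column total / N):
  In-person, Pass: 155×148/324 = 70.8025
  In-person, Fail: 155×176/324 = 84.1975
  Hybrid, Pass: 88×148/324 = 40.1975
  Hybrid, Fail: 88×176/324 = 47.8025
  Online, Pass: 81×148/324 = 37.0000
  Online, Fail: 81×176/324 = 44.0000
Contributions (O − E)²/E:
  (86 − 70.8025)²/70.8025 = 3.2621
  (69 − 84.1975)²/84.1975 = 2.7431
  (46 − 40.1975)²/40.1975 = 0.8376
  (42 − 47.8025)²/47.8025 = 0.7043
  (16 − 37.0000)²/37.0000 = 11.9189
  (65 − 44.0000)²/44.0000 = 10.0227
χ² = 3.2621 + 2.7431 + 0.8376 + 0.7043 + 11.9189 + 10.0227 = 29.489
df = (3−1)(2−1) = 2. Since 29.489 > 4.605, reject the null hypothesis of independence at α = 0.1.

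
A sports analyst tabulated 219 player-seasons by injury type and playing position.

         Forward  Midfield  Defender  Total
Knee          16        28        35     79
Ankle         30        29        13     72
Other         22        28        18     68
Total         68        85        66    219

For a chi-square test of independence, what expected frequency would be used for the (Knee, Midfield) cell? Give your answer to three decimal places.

Row total (Knee) = 79; column total (Midfield) = 85; grand total N = 219.
Expected count = (row total × column total) / N = 79 × 85 / 219 = 30.662.

30.662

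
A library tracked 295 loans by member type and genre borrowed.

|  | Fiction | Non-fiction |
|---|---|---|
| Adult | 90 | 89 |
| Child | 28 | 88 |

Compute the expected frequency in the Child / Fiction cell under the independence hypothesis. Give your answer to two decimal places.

46.40

Row total (Child) = 116; column total (Fiction) = 118; grand total N = 295.
Expected count = (row total × column total) / N = 116 × 118 / 295 = 46.40.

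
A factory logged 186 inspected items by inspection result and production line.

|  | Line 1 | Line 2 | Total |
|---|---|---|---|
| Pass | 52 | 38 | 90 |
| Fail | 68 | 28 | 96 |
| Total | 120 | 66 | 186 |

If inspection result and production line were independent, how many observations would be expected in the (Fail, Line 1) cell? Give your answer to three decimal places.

61.935

Row total (Fail) = 96; column total (Line 1) = 120; grand total N = 186.
Expected count = (row total × column total) / N = 96 × 120 / 186 = 61.935.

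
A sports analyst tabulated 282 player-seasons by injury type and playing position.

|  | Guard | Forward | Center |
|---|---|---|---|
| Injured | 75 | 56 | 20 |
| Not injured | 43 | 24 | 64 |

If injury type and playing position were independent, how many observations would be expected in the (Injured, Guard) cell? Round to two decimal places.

Row total (Injured) = 151; column total (Guard) = 118; grand total N = 282.
Expected count = (row total × column total) / N = 151 × 118 / 282 = 63.18.

63.18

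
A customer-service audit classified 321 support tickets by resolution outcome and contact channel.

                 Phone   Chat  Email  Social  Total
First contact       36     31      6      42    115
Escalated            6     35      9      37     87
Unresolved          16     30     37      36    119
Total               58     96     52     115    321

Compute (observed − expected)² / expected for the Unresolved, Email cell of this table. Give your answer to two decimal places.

Row total (Unresolved) = 119; column total (Email) = 52; N = 321.
Expected count E = 119 × 52 / 321 = 19.2773.
Contribution = (O − E)²/E = (37 − 19.2773)² / 19.2773 = 16.29.

16.29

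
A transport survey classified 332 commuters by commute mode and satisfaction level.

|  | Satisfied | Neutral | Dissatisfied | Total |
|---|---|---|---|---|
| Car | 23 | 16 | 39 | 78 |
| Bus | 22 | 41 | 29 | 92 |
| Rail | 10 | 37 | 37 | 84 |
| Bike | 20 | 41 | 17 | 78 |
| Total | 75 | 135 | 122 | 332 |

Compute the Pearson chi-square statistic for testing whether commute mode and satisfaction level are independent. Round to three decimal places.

Grand total N = 332.
Expected counts (row total × column total / N):
  Car, Satisfied: 78×75/332 = 17.6205
  Car, Neutral: 78×135/332 = 31.7169
  Car, Dissatisfied: 78×122/332 = 28.6627
  Bus, Satisfied: 92×75/332 = 20.7831
  Bus, Neutral: 92×135/332 = 37.4096
  Bus, Dissatisfied: 92×122/332 = 33.8072
  Rail, Satisfied: 84×75/332 = 18.9759
  Rail, Neutral: 84×135/332 = 34.1566
  Rail, Dissatisfied: 84×122/332 = 30.8675
  Bike, Satisfied: 78×75/332 = 17.6205
  Bike, Neutral: 78×135/332 = 31.7169
  Bike, Dissatisfied: 78×122/332 = 28.6627
Contributions (O − E)²/E:
  (23 − 17.6205)²/17.6205 = 1.6423
  (16 − 31.7169)²/31.7169 = 7.7883
  (39 − 28.6627)²/28.6627 = 3.7282
  (22 − 20.7831)²/20.7831 = 0.0713
  (41 − 37.4096)²/37.4096 = 0.3446
  (29 − 33.8072)²/33.8072 = 0.6836
  (10 − 18.9759)²/18.9759 = 4.2457
  (37 − 34.1566)²/34.1566 = 0.2367
  (37 − 30.8675)²/30.8675 = 1.2184
  (20 − 17.6205)²/17.6205 = 0.3213
  (41 − 31.7169)²/31.7169 = 2.7170
  (17 − 28.6627)²/28.6627 = 4.7455
χ² = 1.6423 + 7.7883 + 3.7282 + 0.0713 + 0.3446 + 0.6836 + 4.2457 + 0.2367 + 1.2184 + 0.3213 + 2.7170 + 4.7455 = 27.743

27.743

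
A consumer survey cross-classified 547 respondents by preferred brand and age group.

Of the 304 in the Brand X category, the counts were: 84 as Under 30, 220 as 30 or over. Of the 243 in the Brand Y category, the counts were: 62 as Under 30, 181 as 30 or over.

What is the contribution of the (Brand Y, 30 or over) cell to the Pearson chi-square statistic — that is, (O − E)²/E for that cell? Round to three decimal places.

0.046

Row total (Brand Y) = 243; column total (30 or over) = 401; N = 547.
Expected count E = 243 × 401 / 547 = 178.1408.
Contribution = (O − E)²/E = (181 − 178.1408)² / 178.1408 = 0.046.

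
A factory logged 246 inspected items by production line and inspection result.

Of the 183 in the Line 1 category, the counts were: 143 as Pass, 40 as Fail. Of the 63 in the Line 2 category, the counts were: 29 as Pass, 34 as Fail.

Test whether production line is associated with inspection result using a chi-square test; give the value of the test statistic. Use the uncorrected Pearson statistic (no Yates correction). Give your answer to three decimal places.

Row totals: 183, 63. Column totals: 172, 74. Grand total N = 246.
Expected counts (row total × column total / N):
  Line 1, Pass: 183×172/246 = 127.9512
  Line 1, Fail: 183×74/246 = 55.0488
  Line 2, Pass: 63×172/246 = 44.0488
  Line 2, Fail: 63×74/246 = 18.9512
Contributions (O − E)²/E:
  (143 − 127.9512)²/127.9512 = 1.7699
  (40 − 55.0488)²/55.0488 = 4.1139
  (29 − 44.0488)²/44.0488 = 5.1413
  (34 − 18.9512)²/18.9512 = 11.9500
χ² = 1.7699 + 4.1139 + 5.1413 + 11.9500 = 22.975

22.975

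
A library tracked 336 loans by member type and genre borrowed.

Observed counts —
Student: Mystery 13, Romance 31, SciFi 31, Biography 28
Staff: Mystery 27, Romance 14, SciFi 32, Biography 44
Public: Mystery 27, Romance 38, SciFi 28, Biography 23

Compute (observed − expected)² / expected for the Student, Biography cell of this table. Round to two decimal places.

Row total (Student) = 103; column total (Biography) = 95; N = 336.
Expected count E = 103 × 95 / 336 = 29.122.
Contribution = (O − E)²/E = (28 − 29.122)² / 29.122 = 0.04.

0.04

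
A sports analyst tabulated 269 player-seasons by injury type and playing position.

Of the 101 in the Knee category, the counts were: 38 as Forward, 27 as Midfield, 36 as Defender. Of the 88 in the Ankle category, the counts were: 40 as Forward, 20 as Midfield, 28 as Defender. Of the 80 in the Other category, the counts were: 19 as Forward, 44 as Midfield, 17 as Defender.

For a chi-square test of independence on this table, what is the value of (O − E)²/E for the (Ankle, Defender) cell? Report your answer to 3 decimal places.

Row total (Ankle) = 88; column total (Defender) = 81; N = 269.
Expected count E = 88 × 81 / 269 = 26.4981.
Contribution = (O − E)²/E = (28 − 26.4981)² / 26.4981 = 0.085.

0.085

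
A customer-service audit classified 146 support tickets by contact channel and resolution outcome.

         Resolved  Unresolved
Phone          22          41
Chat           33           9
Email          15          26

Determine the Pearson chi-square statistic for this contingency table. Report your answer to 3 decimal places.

Row totals: 63, 42, 41. Column totals: 70, 76. Grand total N = 146.
Expected counts (row total × column total / N):
  Phone, Resolved: 63×70/146 = 30.2055
  Phone, Unresolved: 63×76/146 = 32.7945
  Chat, Resolved: 42×70/146 = 20.1370
  Chat, Unresolved: 42×76/146 = 21.8630
  Email, Resolved: 41×70/146 = 19.6575
  Email, Unresolved: 41×76/146 = 21.3425
Contributions (O − E)²/E:
  (22 − 30.2055)²/30.2055 = 2.2291
  (41 − 32.7945)²/32.7945 = 2.0531
  (33 − 20.1370)²/20.1370 = 8.2166
  (9 − 21.8630)²/21.8630 = 7.5679
  (15 − 19.6575)²/19.6575 = 1.1035
  (26 − 21.3425)²/21.3425 = 1.0164
χ² = 2.2291 + 2.0531 + 8.2166 + 7.5679 + 1.1035 + 1.0164 = 22.187

22.187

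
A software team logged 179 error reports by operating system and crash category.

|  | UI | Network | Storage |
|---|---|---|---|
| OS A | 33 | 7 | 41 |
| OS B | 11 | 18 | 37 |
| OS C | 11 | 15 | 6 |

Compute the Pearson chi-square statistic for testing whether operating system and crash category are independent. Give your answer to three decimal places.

29.991

Row totals: 81, 66, 32. Column totals: 55, 40, 84. Grand total N = 179.
Expected counts (row total × column total / N):
  OS A, UI: 81×55/179 = 24.8883
  OS A, Network: 81×40/179 = 18.1006
  OS A, Storage: 81×84/179 = 38.0112
  OS B, UI: 66×55/179 = 20.2793
  OS B, Network: 66×40/179 = 14.7486
  OS B, Storage: 66×84/179 = 30.9721
  OS C, UI: 32×55/179 = 9.8324
  OS C, Network: 32×40/179 = 7.1508
  OS C, Storage: 32×84/179 = 15.0168
Contributions (O − E)²/E:
  (33 − 24.8883)²/24.8883 = 2.6438
  (7 − 18.1006)²/18.1006 = 6.8077
  (41 − 38.0112)²/38.0112 = 0.2350
  (11 − 20.2793)²/20.2793 = 4.2460
  (18 − 14.7486)²/14.7486 = 0.7168
  (37 − 30.9721)²/30.9721 = 1.1732
  (11 − 9.8324)²/9.8324 = 0.1387
  (15 − 7.1508)²/7.1508 = 8.6158
  (6 − 15.0168)²/15.0168 = 5.4141
χ² = 2.6438 + 6.8077 + 0.2350 + 4.2460 + 0.7168 + 1.1732 + 0.1387 + 8.6158 + 5.4141 = 29.991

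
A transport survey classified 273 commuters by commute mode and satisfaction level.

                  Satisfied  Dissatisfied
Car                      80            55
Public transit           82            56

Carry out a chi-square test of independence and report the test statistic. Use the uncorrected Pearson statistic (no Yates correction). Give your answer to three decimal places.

0.001

Row totals: 135, 138. Column totals: 162, 111. Grand total N = 273.
Expected counts (row total × column total / N):
  Car, Satisfied: 135×162/273 = 80.1099
  Car, Dissatisfied: 135×111/273 = 54.8901
  Public transit, Satisfied: 138×162/273 = 81.8901
  Public transit, Dissatisfied: 138×111/273 = 56.1099
Contributions (O − E)²/E:
  (80 − 80.1099)²/80.1099 = 0.0002
  (55 − 54.8901)²/54.8901 = 0.0002
  (82 − 81.8901)²/81.8901 = 0.0001
  (56 − 56.1099)²/56.1099 = 0.0002
χ² = 0.0002 + 0.0002 + 0.0001 + 0.0002 = 0.001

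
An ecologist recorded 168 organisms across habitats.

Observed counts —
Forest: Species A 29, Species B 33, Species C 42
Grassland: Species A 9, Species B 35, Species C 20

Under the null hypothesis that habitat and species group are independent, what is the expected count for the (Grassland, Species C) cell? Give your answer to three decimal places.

Row total (Grassland) = 64; column total (Species C) = 62; grand total N = 168.
Expected count = (row total × column total) / N = 64 × 62 / 168 = 23.619.

23.619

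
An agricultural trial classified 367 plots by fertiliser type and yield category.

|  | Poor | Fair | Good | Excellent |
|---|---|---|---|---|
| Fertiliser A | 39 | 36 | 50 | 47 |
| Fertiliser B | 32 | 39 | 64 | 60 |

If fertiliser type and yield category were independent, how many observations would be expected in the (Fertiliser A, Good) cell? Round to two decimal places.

Row total (Fertiliser A) = 172; column total (Good) = 114; grand total N = 367.
Expected count = (row total × column total) / N = 172 × 114 / 367 = 53.43.

53.43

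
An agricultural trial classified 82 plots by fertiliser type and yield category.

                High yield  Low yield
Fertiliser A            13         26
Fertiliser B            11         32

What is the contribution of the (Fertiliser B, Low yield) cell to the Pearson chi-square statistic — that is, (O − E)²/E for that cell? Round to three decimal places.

Row total (Fertiliser B) = 43; column total (Low yield) = 58; N = 82.
Expected count E = 43 × 58 / 82 = 30.4146.
Contribution = (O − E)²/E = (32 − 30.4146)² / 30.4146 = 0.083.

0.083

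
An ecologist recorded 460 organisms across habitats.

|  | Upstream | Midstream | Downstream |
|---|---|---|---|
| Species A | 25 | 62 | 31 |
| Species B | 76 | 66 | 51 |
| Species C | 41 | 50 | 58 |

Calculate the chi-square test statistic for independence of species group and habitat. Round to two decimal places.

21.75

Row totals: 118, 193, 149. Column totals: 142, 178, 140. Grand total N = 460.
Expected counts (row total × column total / N):
  Species A, Upstream: 118×142/460 = 36.426
  Species A, Midstream: 118×178/460 = 45.661
  Species A, Downstream: 118×140/460 = 35.913
  Species B, Upstream: 193×142/460 = 59.578
  Species B, Midstream: 193×178/460 = 74.683
  Species B, Downstream: 193×140/460 = 58.739
  Species C, Upstream: 149×142/460 = 45.996
  Species C, Midstream: 149×178/460 = 57.657
  Species C, Downstream: 149×140/460 = 45.348
Contributions (O − E)²/E:
  (25 − 36.426)²/36.426 = 3.5841
  (62 − 45.661)²/45.661 = 5.8466
  (31 − 35.913)²/35.913 = 0.6721
  (76 − 59.578)²/59.578 = 4.5265
  (66 − 74.683)²/74.683 = 1.0095
  (51 − 58.739)²/58.739 = 1.0196
  (41 − 45.996)²/45.996 = 0.5427
  (50 − 57.657)²/57.657 = 1.0169
  (58 − 45.348)²/45.348 = 3.5299
χ² = 3.5841 + 5.8466 + 0.6721 + 4.5265 + 1.0095 + 1.0196 + 0.5427 + 1.0169 + 3.5299 = 21.75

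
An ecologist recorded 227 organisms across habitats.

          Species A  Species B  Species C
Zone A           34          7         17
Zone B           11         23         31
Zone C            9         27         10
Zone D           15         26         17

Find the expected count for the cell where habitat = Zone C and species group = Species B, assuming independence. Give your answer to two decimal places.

16.82

Row total (Zone C) = 46; column total (Species B) = 83; grand total N = 227.
Expected count = (row total × column total) / N = 46 × 83 / 227 = 16.82.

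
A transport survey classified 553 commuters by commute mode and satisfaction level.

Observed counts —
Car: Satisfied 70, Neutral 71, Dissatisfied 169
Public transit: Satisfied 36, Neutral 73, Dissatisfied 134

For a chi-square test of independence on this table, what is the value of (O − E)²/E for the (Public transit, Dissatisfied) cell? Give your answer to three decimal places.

0.005

Row total (Public transit) = 243; column total (Dissatisfied) = 303; N = 553.
Expected count E = 243 × 303 / 553 = 133.1447.
Contribution = (O − E)²/E = (134 − 133.1447)² / 133.1447 = 0.005.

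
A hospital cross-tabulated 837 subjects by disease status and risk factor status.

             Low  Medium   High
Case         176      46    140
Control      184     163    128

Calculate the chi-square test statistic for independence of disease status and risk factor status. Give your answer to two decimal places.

Row totals: 362, 475. Column totals: 360, 209, 268. Grand total N = 837.
Expected counts (row total × column total / N):
  Case, Low: 362×360/837 = 155.699
  Case, Medium: 362×209/837 = 90.392
  Case, High: 362×268/837 = 115.909
  Control, Low: 475×360/837 = 204.301
  Control, Medium: 475×209/837 = 118.608
  Control, High: 475×268/837 = 152.091
Contributions (O − E)²/E:
  (176 − 155.699)²/155.699 = 2.6470
  (46 − 90.392)²/90.392 = 21.8012
  (140 − 115.909)²/115.909 = 5.0072
  (184 − 204.301)²/204.301 = 2.0173
  (163 − 118.608)²/118.608 = 16.6148
  (128 − 152.091)²/152.091 = 3.8160
χ² = 2.6470 + 21.8012 + 5.0072 + 2.0173 + 16.6148 + 3.8160 = 51.90

51.90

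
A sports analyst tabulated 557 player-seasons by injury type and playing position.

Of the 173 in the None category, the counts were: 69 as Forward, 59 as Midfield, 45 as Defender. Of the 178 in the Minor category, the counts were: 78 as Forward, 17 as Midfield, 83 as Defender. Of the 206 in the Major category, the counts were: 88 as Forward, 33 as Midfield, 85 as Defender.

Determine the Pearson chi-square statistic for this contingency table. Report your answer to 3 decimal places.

40.010

Row totals: 173, 178, 206. Column totals: 235, 109, 213. Grand total N = 557.
Expected counts (row total × column total / N):
  None, Forward: 173×235/557 = 72.98923
  None, Midfield: 173×109/557 = 33.85458
  None, Defender: 173×213/557 = 66.15619
  Minor, Forward: 178×235/557 = 75.09874
  Minor, Midfield: 178×109/557 = 34.83303
  Minor, Defender: 178×213/557 = 68.06822
  Major, Forward: 206×235/557 = 86.91203
  Major, Midfield: 206×109/557 = 40.31239
  Major, Defender: 206×213/557 = 78.77558
Contributions (O − E)²/E:
  (69 − 72.98923)²/72.98923 = 0.2180
  (59 − 33.85458)²/33.85458 = 18.6767
  (45 − 66.15619)²/66.15619 = 6.7656
  (78 − 75.09874)²/75.09874 = 0.1121
  (17 − 34.83303)²/34.83303 = 9.1298
  (83 − 68.06822)²/68.06822 = 3.2755
  (88 − 86.91203)²/86.91203 = 0.0136
  (33 − 40.31239)²/40.31239 = 1.3264
  (85 − 78.77558)²/78.77558 = 0.4918
χ² = 0.2180 + 18.6767 + 6.7656 + 0.1121 + 9.1298 + 3.2755 + 0.0136 + 1.3264 + 0.4918 = 40.010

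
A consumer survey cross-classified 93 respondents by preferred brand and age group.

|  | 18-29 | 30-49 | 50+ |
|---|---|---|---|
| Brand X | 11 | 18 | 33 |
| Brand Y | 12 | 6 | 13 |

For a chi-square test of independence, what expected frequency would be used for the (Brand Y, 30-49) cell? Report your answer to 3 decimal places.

8.000

Row total (Brand Y) = 31; column total (30-49) = 24; grand total N = 93.
Expected count = (row total × column total) / N = 31 × 24 / 93 = 8.000.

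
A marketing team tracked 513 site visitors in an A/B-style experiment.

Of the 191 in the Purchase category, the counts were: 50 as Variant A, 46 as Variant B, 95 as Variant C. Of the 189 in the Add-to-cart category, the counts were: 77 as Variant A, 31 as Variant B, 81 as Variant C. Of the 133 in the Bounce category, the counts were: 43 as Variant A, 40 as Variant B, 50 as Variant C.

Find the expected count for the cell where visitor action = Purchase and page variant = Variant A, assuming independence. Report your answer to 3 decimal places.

Row total (Purchase) = 191; column total (Variant A) = 170; grand total N = 513.
Expected count = (row total × column total) / N = 191 × 170 / 513 = 63.294.

63.294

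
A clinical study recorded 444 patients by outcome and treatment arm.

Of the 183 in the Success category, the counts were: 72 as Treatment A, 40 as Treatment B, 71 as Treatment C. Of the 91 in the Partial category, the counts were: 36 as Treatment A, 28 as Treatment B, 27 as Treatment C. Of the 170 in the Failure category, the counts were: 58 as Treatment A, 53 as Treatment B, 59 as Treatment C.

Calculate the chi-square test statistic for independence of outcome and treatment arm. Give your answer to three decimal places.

Row totals: 183, 91, 170. Column totals: 166, 121, 157. Grand total N = 444.
Expected counts (row total × column total / N):
  Success, Treatment A: 183×166/444 = 68.4189
  Success, Treatment B: 183×121/444 = 49.8716
  Success, Treatment C: 183×157/444 = 64.7095
  Partial, Treatment A: 91×166/444 = 34.0225
  Partial, Treatment B: 91×121/444 = 24.7995
  Partial, Treatment C: 91×157/444 = 32.1779
  Failure, Treatment A: 170×166/444 = 63.5586
  Failure, Treatment B: 170×121/444 = 46.3288
  Failure, Treatment C: 170×157/444 = 60.1126
Contributions (O − E)²/E:
  (72 − 68.4189)²/68.4189 = 0.1874
  (40 − 49.8716)²/49.8716 = 1.9540
  (71 − 64.7095)²/64.7095 = 0.6115
  (36 − 34.0225)²/34.0225 = 0.1149
  (28 − 24.7995)²/24.7995 = 0.4130
  (27 − 32.1779)²/32.1779 = 0.8332
  (58 − 63.5586)²/63.5586 = 0.4861
  (53 − 46.3288)²/46.3288 = 0.9606
  (59 − 60.1126)²/60.1126 = 0.0206
χ² = 0.1874 + 1.9540 + 0.6115 + 0.1149 + 0.4130 + 0.8332 + 0.4861 + 0.9606 + 0.0206 = 5.581

5.581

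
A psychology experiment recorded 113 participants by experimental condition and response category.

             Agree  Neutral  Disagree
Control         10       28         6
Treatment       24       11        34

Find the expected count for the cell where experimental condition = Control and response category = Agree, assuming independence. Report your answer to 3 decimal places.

13.239

Row total (Control) = 44; column total (Agree) = 34; grand total N = 113.
Expected count = (row total × column total) / N = 44 × 34 / 113 = 13.239.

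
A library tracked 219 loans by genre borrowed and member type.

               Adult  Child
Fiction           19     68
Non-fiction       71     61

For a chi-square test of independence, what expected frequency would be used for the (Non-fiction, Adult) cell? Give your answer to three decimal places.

54.247

Row total (Non-fiction) = 132; column total (Adult) = 90; grand total N = 219.
Expected count = (row total × column total) / N = 132 × 90 / 219 = 54.247.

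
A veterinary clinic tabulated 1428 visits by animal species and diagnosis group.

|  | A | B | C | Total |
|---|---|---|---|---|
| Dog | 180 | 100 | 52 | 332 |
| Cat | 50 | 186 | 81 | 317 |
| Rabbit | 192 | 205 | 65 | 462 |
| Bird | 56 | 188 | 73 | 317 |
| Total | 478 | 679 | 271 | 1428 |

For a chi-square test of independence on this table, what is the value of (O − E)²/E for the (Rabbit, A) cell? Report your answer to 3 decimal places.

Row total (Rabbit) = 462; column total (A) = 478; N = 1428.
Expected count E = 462 × 478 / 1428 = 154.6471.
Contribution = (O − E)²/E = (192 − 154.6471)² / 154.6471 = 9.022.

9.022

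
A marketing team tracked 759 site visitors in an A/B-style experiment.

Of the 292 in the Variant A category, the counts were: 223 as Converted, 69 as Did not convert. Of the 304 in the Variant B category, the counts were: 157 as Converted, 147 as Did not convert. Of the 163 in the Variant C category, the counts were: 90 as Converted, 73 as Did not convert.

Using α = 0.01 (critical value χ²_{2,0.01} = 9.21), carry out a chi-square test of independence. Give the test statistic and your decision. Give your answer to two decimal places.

42.58; reject H₀

Row totals: 292, 304, 163. Column totals: 470, 289. Grand total N = 759.
Expected counts (row total × column total / N):
  Variant A, Converted: 292×470/759 = 180.817
  Variant A, Did not convert: 292×289/759 = 111.183
  Variant B, Converted: 304×470/759 = 188.248
  Variant B, Did not convert: 304×289/759 = 115.752
  Variant C, Converted: 163×470/759 = 100.935
  Variant C, Did not convert: 163×289/759 = 62.065
Contributions (O − E)²/E:
  (223 − 180.817)²/180.817 = 9.8409
  (69 − 111.183)²/111.183 = 16.0043
  (157 − 188.248)²/188.248 = 5.1870
  (147 − 115.752)²/115.752 = 8.4356
  (90 − 100.935)²/100.935 = 1.1847
  (73 − 62.065)²/62.065 = 1.9266
χ² = 9.8409 + 16.0043 + 5.1870 + 8.4356 + 1.1847 + 1.9266 = 42.58
df = (3−1)(2−1) = 2. Since 42.58 > 9.21, reject the null hypothesis of independence at α = 0.01.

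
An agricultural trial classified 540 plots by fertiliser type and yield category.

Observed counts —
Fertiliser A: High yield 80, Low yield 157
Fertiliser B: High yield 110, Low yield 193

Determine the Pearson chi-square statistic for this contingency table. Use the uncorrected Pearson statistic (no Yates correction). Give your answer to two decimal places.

Row totals: 237, 303. Column totals: 190, 350. Grand total N = 540.
Expected counts (row total × column total / N):
  Fertiliser A, High yield: 237×190/540 = 83.389
  Fertiliser A, Low yield: 237×350/540 = 153.611
  Fertiliser B, High yield: 303×190/540 = 106.611
  Fertiliser B, Low yield: 303×350/540 = 196.389
Contributions (O − E)²/E:
  (80 − 83.389)²/83.389 = 0.1377
  (157 − 153.611)²/153.611 = 0.0748
  (110 − 106.611)²/106.611 = 0.1077
  (193 − 196.389)²/196.389 = 0.0585
χ² = 0.1377 + 0.0748 + 0.1077 + 0.0585 = 0.38

0.38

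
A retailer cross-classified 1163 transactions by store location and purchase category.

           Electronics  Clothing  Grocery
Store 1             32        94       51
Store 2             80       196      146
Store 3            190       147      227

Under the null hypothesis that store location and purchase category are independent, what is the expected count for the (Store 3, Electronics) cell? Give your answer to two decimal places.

Row total (Store 3) = 564; column total (Electronics) = 302; grand total N = 1163.
Expected count = (row total × column total) / N = 564 × 302 / 1163 = 146.46.

146.46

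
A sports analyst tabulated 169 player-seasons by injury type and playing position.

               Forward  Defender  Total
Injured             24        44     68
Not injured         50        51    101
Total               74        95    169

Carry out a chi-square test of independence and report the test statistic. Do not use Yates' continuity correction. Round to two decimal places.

3.33

Grand total N = 169.
Expected counts (row total × column total / N):
  Injured, Forward: 68×74/169 = 29.775
  Injured, Defender: 68×95/169 = 38.225
  Not injured, Forward: 101×74/169 = 44.225
  Not injured, Defender: 101×95/169 = 56.775
Contributions (O − E)²/E:
  (24 − 29.775)²/29.775 = 1.1201
  (44 − 38.225)²/38.225 = 0.8725
  (50 − 44.225)²/44.225 = 0.7541
  (51 − 56.775)²/56.775 = 0.5874
χ² = 1.1201 + 0.8725 + 0.7541 + 0.5874 = 3.33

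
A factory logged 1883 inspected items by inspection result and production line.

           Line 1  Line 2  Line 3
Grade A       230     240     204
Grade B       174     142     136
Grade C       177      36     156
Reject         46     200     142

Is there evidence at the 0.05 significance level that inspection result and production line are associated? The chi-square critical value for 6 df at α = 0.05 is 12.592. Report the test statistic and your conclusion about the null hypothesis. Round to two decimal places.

Row totals: 674, 452, 369, 388. Column totals: 627, 618, 638. Grand total N = 1883.
Expected counts (row total × column total / N):
  Grade A, Line 1: 674×627/1883 = 224.428
  Grade A, Line 2: 674×618/1883 = 221.207
  Grade A, Line 3: 674×638/1883 = 228.365
  Grade B, Line 1: 452×627/1883 = 150.507
  Grade B, Line 2: 452×618/1883 = 148.346
  Grade B, Line 3: 452×638/1883 = 153.147
  Grade C, Line 1: 369×627/1883 = 122.869
  Grade C, Line 2: 369×618/1883 = 121.106
  Grade C, Line 3: 369×638/1883 = 125.025
  Reject, Line 1: 388×627/1883 = 129.196
  Reject, Line 2: 388×618/1883 = 127.341
  Reject, Line 3: 388×638/1883 = 131.463
Contributions (O − E)²/E:
  (230 − 224.428)²/224.428 = 0.1383
  (240 − 221.207)²/221.207 = 1.5966
  (204 − 228.365)²/228.365 = 2.5996
  (174 − 150.507)²/150.507 = 3.6671
  (142 − 148.346)²/148.346 = 0.2715
  (136 − 153.147)²/153.147 = 1.9199
  (177 − 122.869)²/122.869 = 23.8479
  (36 − 121.106)²/121.106 = 59.8074
  (156 − 125.025)²/125.025 = 7.6741
  (46 − 129.196)²/129.196 = 53.5742
  (200 − 127.341)²/127.341 = 41.4582
  (142 − 131.463)²/131.463 = 0.8446
χ² = 0.1383 + 1.5966 + 2.5996 + 3.6671 + 0.2715 + 1.9199 + 23.8479 + 59.8074 + 7.6741 + 53.5742 + 41.4582 + 0.8446 = 197.40
df = (4−1)(3−1) = 6. Since 197.40 > 12.592, reject the null hypothesis of independence at α = 0.05.

197.40; reject H₀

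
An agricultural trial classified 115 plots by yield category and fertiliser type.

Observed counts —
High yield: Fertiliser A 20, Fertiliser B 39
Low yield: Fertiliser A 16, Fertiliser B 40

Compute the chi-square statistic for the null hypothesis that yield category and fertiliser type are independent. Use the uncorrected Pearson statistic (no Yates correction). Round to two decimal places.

0.38

Row totals: 59, 56. Column totals: 36, 79. Grand total N = 115.
Expected counts (row total × column total / N):
  High yield, Fertiliser A: 59×36/115 = 18.470
  High yield, Fertiliser B: 59×79/115 = 40.530
  Low yield, Fertiliser A: 56×36/115 = 17.530
  Low yield, Fertiliser B: 56×79/115 = 38.470
Contributions (O − E)²/E:
  (20 − 18.470)²/18.470 = 0.1267
  (39 − 40.530)²/40.530 = 0.0578
  (16 − 17.530)²/17.530 = 0.1335
  (40 − 38.470)²/38.470 = 0.0609
χ² = 0.1267 + 0.0578 + 0.1335 + 0.0609 = 0.38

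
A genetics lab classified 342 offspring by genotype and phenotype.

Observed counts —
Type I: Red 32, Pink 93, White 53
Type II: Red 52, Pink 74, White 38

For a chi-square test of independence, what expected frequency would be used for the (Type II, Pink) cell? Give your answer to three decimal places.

Row total (Type II) = 164; column total (Pink) = 167; grand total N = 342.
Expected count = (row total × column total) / N = 164 × 167 / 342 = 80.082.

80.082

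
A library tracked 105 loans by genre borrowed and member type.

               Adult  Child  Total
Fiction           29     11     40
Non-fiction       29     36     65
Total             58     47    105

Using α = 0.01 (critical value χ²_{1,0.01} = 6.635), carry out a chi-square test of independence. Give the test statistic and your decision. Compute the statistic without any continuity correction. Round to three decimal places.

Grand total N = 105.
Expected counts (row total × column total / N):
  Fiction, Adult: 40×58/105 = 22.0952
  Fiction, Child: 40×47/105 = 17.9048
  Non-fiction, Adult: 65×58/105 = 35.9048
  Non-fiction, Child: 65×47/105 = 29.0952
Contributions (O − E)²/E:
  (29 − 22.0952)²/22.0952 = 2.1578
  (11 − 17.9048)²/17.9048 = 2.6628
  (29 − 35.9048)²/35.9048 = 1.3279
  (36 − 29.0952)²/29.0952 = 1.6386
χ² = 2.1578 + 2.6628 + 1.3279 + 1.6386 = 7.787
df = (2−1)(2−1) = 1. Since 7.787 > 6.635, reject the null hypothesis of independence at α = 0.01.

7.787; reject H₀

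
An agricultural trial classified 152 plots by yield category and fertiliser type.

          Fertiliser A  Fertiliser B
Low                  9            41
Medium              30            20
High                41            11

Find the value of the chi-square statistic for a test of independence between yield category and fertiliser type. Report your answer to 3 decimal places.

39.476

Row totals: 50, 50, 52. Column totals: 80, 72. Grand total N = 152.
Expected counts (row total × column total / N):
  Low, Fertiliser A: 50×80/152 = 26.3158
  Low, Fertiliser B: 50×72/152 = 23.6842
  Medium, Fertiliser A: 50×80/152 = 26.3158
  Medium, Fertiliser B: 50×72/152 = 23.6842
  High, Fertiliser A: 52×80/152 = 27.3684
  High, Fertiliser B: 52×72/152 = 24.6316
Contributions (O − E)²/E:
  (9 − 26.3158)²/26.3158 = 11.3938
  (41 − 23.6842)²/23.6842 = 12.6598
  (30 − 26.3158)²/26.3158 = 0.5158
  (20 − 23.6842)²/23.6842 = 0.5731
  (41 − 27.3684)²/27.3684 = 6.7896
  (11 − 24.6316)²/24.6316 = 7.5440
χ² = 11.3938 + 12.6598 + 0.5158 + 0.5731 + 6.7896 + 7.5440 = 39.476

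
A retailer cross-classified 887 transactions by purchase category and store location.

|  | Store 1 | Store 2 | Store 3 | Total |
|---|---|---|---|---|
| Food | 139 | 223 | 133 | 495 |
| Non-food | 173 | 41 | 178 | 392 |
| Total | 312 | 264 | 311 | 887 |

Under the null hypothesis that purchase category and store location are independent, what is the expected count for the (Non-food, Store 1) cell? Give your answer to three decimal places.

Row total (Non-food) = 392; column total (Store 1) = 312; grand total N = 887.
Expected count = (row total × column total) / N = 392 × 312 / 887 = 137.885.

137.885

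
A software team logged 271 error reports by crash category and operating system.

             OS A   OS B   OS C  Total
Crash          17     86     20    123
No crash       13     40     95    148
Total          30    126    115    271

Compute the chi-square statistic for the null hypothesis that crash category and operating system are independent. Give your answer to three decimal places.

Grand total N = 271.
Expected counts (row total × column total / N):
  Crash, OS A: 123×30/271 = 13.61624
  Crash, OS B: 123×126/271 = 57.18819
  Crash, OS C: 123×115/271 = 52.19557
  No crash, OS A: 148×30/271 = 16.38376
  No crash, OS B: 148×126/271 = 68.81181
  No crash, OS C: 148×115/271 = 62.80443
Contributions (O − E)²/E:
  (17 − 13.61624)²/13.61624 = 0.8409
  (86 − 57.18819)²/57.18819 = 14.5156
  (20 − 52.19557)²/52.19557 = 19.8591
  (13 − 16.38376)²/16.38376 = 0.6989
  (40 − 68.81181)²/68.81181 = 12.0636
  (95 − 62.80443)²/62.80443 = 16.5045
χ² = 0.8409 + 14.5156 + 19.8591 + 0.6989 + 12.0636 + 16.5045 = 64.483

64.483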